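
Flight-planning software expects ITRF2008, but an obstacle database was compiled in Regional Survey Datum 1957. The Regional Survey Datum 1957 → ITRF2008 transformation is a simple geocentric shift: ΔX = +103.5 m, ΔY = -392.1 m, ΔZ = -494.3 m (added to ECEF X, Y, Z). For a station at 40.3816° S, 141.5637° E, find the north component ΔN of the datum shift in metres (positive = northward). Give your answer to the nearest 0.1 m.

ΔN = -587.0 m

At φ = -40.3816°, λ = 141.5637°: sin φ = -0.647875, cos φ = 0.761746, sin λ = 0.621644, cos λ = -0.783300.
ΔN = −sin φ cos λ·ΔX − sin φ sin λ·ΔY + cos φ·ΔZ = −(-0.647875)(-0.783300)(103.5) − (-0.647875)(0.621644)(-392.1) + (0.761746)(-494.3) = -586.97 m.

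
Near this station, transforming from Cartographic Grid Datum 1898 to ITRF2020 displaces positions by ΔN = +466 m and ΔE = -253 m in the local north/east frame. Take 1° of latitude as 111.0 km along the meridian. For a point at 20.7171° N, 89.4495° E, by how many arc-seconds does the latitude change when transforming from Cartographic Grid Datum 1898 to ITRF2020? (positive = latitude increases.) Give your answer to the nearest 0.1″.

1° of latitude = 111.0 km, so Δφ = 466.0 / 111000 = 0.0041982° = 15.114″.

Δφ = 15.1″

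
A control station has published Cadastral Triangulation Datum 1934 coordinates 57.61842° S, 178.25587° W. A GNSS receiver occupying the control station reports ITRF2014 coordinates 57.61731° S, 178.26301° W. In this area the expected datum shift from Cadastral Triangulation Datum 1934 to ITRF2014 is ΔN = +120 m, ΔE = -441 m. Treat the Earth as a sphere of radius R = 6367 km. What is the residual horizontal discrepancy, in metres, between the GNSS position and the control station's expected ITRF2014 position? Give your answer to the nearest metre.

16 m

Observed coordinate differences: Δφ = +0.00111°, Δλ = -0.00714°.
Converting to metres (1° lat = 111125 m, cos φ = 0.535555): observed ΔN = 123.3 m, observed ΔE = -424.9 m.
Subtracting the expected shift leaves a residual of 123.3 − (120) = 3.3 m north and -424.9 − (-441) = 16.1 m east.
Residual distance = √(3.3² + 16.1²) = 16.4 m.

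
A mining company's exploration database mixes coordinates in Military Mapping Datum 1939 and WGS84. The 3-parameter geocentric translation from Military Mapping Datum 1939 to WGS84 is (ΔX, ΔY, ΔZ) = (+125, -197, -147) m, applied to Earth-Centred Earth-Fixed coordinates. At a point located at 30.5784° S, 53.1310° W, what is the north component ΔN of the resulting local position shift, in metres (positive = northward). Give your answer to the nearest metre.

The local north axis is (−sin φ cos λ, −sin φ sin λ, cos φ), giving ΔN = 38.153 + 80.175 − 126.557 = -8.23 m.

ΔN = -8 m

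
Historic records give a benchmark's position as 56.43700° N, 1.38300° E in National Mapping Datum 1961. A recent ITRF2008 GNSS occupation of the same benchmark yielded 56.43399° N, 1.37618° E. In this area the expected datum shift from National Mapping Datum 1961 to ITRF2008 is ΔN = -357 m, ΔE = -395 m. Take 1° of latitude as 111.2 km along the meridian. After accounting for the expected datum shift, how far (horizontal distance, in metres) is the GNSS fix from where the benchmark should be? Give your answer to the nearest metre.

33 m

Observed coordinate differences: Δφ = -0.00301°, Δλ = -0.00682°.
Converting to metres (1° lat = 111200 m, cos φ = 0.552854): observed ΔN = -334.7 m, observed ΔE = -419.3 m.
Subtracting the expected shift leaves a residual of -334.7 − (-357) = 22.3 m north and -419.3 − (-395) = -24.3 m east.
Residual distance = √(22.3² + (-24.3)²) = 33.0 m.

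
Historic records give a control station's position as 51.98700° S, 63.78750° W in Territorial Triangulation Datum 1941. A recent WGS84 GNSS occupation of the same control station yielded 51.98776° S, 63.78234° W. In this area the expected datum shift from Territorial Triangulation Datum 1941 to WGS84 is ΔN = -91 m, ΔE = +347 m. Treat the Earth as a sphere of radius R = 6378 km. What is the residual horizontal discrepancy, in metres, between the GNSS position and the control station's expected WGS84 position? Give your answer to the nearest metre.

9 m

Observed coordinate differences: Δφ = -0.00076°, Δλ = +0.00516°.
Converting to metres (1° lat = 111317 m, cos φ = 0.615840): observed ΔN = -84.6 m, observed ΔE = 353.7 m.
Subtracting the expected shift leaves a residual of -84.6 − (-91) = 6.4 m north and 353.7 − (347) = 6.7 m east.
Residual distance = √(6.4² + 6.7²) = 9.3 m.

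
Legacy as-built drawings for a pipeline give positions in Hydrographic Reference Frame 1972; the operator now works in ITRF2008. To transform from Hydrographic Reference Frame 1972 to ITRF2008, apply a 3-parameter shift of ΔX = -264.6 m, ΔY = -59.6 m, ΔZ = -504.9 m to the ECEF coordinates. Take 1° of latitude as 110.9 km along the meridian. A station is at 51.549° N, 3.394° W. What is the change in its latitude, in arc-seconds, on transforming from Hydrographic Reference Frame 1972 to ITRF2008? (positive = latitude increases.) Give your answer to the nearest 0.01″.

sin φ = 0.783140, cos φ = 0.621845, sin λ = -0.059202, cos λ = 0.998246.
North component: ΔN = −sin φ cos λ·ΔX − sin φ sin λ·ΔY + cos φ·ΔZ = −(0.783140)(0.998246)(-264.6) − (0.783140)(-0.059202)(-59.6) + (0.621845)(-504.9) = -109.88 m.
1° of latitude spans 110900 m, so Δφ = -109.88 / 110900 × 3600 = -3.567″.

Δφ = -3.57″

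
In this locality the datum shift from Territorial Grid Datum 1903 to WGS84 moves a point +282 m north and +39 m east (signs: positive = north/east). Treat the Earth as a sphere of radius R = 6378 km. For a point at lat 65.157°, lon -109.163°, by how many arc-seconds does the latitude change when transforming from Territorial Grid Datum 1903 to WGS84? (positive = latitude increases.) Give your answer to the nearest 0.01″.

On a sphere of radius R, 1 rad of latitude = R, so Δφ = ΔN / R = 282.0 / 6378000 = 4.4214e-05 rad = 9.120″.

Δφ = 9.12″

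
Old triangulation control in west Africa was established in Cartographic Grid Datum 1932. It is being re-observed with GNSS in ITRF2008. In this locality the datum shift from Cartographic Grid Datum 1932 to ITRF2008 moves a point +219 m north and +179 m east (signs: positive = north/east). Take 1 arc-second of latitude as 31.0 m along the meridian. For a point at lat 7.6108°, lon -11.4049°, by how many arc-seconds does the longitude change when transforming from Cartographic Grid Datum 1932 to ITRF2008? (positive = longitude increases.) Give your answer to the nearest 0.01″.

At latitude 7.6108°, cos φ = 0.991191.
1″ of longitude at this latitude = 31.00 × cos φ = 30.7269 m, so Δλ = 179.0 / 30.7269 = 5.826″.

Δλ = 5.83″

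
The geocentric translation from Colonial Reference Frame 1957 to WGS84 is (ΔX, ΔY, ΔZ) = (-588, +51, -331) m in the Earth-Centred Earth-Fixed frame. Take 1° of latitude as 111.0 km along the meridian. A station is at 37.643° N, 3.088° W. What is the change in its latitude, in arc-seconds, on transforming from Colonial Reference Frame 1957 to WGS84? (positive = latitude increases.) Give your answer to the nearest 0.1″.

sin φ = 0.610740, cos φ = 0.791832, sin λ = -0.053870, cos λ = 0.998548.
North component: ΔN = −sin φ cos λ·ΔX − sin φ sin λ·ΔY + cos φ·ΔZ = −(0.610740)(0.998548)(-588) − (0.610740)(-0.053870)(51) + (0.791832)(-331) = 98.18 m.
1° of latitude spans 111000 m, so Δφ = 98.18 / 111000 × 3600 = 3.184″.

Δφ = 3.2″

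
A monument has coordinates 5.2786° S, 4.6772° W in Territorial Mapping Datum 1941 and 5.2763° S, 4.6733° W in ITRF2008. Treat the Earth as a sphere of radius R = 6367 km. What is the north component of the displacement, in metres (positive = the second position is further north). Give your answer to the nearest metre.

ΔN = 256 m

Δφ = -5.2763° − -5.2786° = +0.0023°; Δλ = -4.6733° − -4.6772° = +0.0039°.
1° along a meridian = πR/180 = 111125 m.
ΔN = Δφ × 111125 = 255.6 m; ΔE = Δλ × 111125 × cos(-5.2786°) = +0.0039 × 111125 × 0.995759 = 431.6 m.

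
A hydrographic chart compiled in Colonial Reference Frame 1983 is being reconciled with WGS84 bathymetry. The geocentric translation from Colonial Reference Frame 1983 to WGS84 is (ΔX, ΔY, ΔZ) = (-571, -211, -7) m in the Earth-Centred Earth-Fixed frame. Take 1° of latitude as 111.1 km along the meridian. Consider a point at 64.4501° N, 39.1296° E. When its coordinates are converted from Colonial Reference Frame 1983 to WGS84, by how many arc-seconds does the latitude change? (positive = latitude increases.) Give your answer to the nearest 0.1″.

sin φ = 0.902210, cos φ = 0.431297, sin λ = 0.631077, cos λ = 0.775720.
North component: ΔN = −sin φ cos λ·ΔX − sin φ sin λ·ΔY + cos φ·ΔZ = −(0.902210)(0.775720)(-571) − (0.902210)(0.631077)(-211) + (0.431297)(-7) = 516.74 m.
1° of latitude spans 111100 m, so Δφ = 516.74 / 111100 × 3600 = 16.744″.

Δφ = 16.7″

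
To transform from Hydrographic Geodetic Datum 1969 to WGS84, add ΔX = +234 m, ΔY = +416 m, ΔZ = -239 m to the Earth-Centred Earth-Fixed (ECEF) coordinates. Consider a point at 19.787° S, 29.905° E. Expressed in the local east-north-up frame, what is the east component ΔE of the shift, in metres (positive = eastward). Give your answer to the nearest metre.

At φ = -19.787°, λ = 29.905°: sin φ = -0.338524, cos φ = 0.940958, sin λ = 0.498563, cos λ = 0.866853.
ΔE = −sin λ·ΔX + cos λ·ΔY = −(0.498563)·(234) + (0.866853)·(416) = 243.95 m.

ΔE = 244 m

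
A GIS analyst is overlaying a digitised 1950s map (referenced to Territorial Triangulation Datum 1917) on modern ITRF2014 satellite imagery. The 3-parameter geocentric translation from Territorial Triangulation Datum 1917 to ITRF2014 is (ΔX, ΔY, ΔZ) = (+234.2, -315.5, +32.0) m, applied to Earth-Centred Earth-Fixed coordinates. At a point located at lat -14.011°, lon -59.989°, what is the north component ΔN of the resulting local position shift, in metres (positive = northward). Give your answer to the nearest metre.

At φ = -14.011°, λ = -59.989°: sin φ = -0.242108, cos φ = 0.970249, sin λ = -0.865929, cos λ = 0.500166.
ΔN = −sin φ cos λ·ΔX − sin φ sin λ·ΔY + cos φ·ΔZ = −(-0.242108)(0.500166)(234.2) − (-0.242108)(-0.865929)(-315.5) + (0.970249)(32.0) = 125.55 m.

ΔN = 126 m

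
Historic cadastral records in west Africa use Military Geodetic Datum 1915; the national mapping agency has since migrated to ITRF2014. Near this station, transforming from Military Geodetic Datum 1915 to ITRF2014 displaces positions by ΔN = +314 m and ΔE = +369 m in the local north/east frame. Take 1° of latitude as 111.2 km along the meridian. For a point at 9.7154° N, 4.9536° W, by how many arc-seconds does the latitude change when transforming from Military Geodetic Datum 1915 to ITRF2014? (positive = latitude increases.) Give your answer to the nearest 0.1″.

Δφ = 10.2″

1° of latitude = 111.2 km, so Δφ = 314.0 / 111200 = 0.0028237° = 10.165″.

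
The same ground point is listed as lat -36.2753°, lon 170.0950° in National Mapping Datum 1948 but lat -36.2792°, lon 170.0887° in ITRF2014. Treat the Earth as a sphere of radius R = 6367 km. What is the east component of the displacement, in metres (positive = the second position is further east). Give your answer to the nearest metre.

ΔE = -564 m

Δφ = -36.2792° − -36.2753° = -0.0039°; Δλ = 170.0887° − 170.0950° = -0.0063°.
1° along a meridian = πR/180 = 111125 m.
ΔN = Δφ × 111125 = -433.4 m; ΔE = Δλ × 111125 × cos(-36.2753°) = -0.0063 × 111125 × 0.806183 = -564.4 m.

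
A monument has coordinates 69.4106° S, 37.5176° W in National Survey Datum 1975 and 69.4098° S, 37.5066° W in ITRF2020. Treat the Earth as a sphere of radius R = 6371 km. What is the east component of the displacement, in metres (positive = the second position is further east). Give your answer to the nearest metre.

ΔE = 430 m

Δφ = -69.4098° − -69.4106° = +0.0008°; Δλ = -37.5066° − -37.5176° = +0.0110°.
1° along a meridian = πR/180 = 111195 m.
ΔN = Δφ × 111195 = 89.0 m; ΔE = Δλ × 111195 × cos(-69.4106°) = +0.0110 × 111195 × 0.351668 = 430.1 m.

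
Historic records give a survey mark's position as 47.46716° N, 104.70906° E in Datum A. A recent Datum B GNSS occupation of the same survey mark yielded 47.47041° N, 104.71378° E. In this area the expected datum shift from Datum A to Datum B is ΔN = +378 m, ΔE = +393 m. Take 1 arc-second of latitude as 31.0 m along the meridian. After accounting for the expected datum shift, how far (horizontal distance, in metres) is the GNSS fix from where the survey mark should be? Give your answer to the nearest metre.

Observed coordinate differences: Δφ = +0.00325°, Δλ = +0.00472°.
Converting to metres (1° lat = 111600 m, cos φ = 0.676013): observed ΔN = 362.7 m, observed ΔE = 356.1 m.
Subtracting the expected shift leaves a residual of 362.7 − (378) = -15.3 m north and 356.1 − (393) = -36.9 m east.
Residual distance = √((-15.3)² + (-36.9)²) = 40.0 m.

40 m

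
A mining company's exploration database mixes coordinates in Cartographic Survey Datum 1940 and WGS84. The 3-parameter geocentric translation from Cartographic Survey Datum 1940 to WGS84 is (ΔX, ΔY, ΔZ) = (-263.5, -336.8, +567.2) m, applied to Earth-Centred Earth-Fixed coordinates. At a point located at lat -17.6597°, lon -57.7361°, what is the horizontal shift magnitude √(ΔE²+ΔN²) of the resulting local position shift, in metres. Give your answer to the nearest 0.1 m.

709.5 m

At φ = -17.6597°, λ = -57.7361°: sin φ = -0.303363, cos φ = 0.952875, sin λ = -0.845598, cos λ = 0.533820.
ΔE = −sin λ·ΔX + cos λ·ΔY = −(-0.845598)·(-263.5) + (0.533820)·(-336.8) = -402.61 m.
ΔN = −sin φ cos λ·ΔX − sin φ sin λ·ΔY + cos φ·ΔZ = −(-0.303363)(0.533820)(-263.5) − (-0.303363)(-0.845598)(-336.8) + (0.952875)(567.2) = 584.20 m.
Horizontal magnitude = √(ΔE² + ΔN²) = √((-402.61)² + 584.20²) = 709.49 m.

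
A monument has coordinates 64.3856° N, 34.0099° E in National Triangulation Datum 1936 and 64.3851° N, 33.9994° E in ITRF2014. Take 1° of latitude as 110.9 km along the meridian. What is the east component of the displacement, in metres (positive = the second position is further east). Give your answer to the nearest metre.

Δφ = 64.3851° − 64.3856° = -0.0005°; Δλ = 33.9994° − 34.0099° = -0.0105°.
ΔN = Δφ × 110900 = -55.5 m; ΔE = Δλ × 110900 × cos(64.3856°) = -0.0105 × 110900 × 0.432312 = -503.4 m.

ΔE = -503 m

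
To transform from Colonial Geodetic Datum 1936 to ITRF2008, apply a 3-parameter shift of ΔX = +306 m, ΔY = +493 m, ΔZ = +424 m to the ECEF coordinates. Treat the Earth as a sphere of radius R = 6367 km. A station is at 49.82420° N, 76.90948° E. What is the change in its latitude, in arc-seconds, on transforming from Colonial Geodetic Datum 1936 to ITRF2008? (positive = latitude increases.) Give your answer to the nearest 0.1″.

sin φ = 0.764069, cos φ = 0.645135, sin λ = 0.974013, cos λ = 0.226490.
North component: ΔN = −sin φ cos λ·ΔX − sin φ sin λ·ΔY + cos φ·ΔZ = −(0.764069)(0.226490)(306) − (0.764069)(0.974013)(493) + (0.645135)(424) = -146.31 m.
1° of latitude spans πR/180 = 111125 m, so Δφ = -146.31 / 111125 × 3600 = -4.740″.

Δφ = -4.7″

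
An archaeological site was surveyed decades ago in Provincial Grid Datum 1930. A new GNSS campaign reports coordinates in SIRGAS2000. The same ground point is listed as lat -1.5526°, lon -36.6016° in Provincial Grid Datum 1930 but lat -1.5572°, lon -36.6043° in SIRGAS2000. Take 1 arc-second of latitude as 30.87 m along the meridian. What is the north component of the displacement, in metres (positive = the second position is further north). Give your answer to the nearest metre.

ΔN = -511 m

Δφ = -1.5572° − -1.5526° = -0.0046°; Δλ = -36.6043° − -36.6016° = -0.0027°.
1° of latitude = 3600 × 30.87 = 111132 m.
ΔN = Δφ × 111132 = -511.2 m; ΔE = Δλ × 111132 × cos(-1.5526°) = -0.0027 × 111132 × 0.999633 = -299.9 m.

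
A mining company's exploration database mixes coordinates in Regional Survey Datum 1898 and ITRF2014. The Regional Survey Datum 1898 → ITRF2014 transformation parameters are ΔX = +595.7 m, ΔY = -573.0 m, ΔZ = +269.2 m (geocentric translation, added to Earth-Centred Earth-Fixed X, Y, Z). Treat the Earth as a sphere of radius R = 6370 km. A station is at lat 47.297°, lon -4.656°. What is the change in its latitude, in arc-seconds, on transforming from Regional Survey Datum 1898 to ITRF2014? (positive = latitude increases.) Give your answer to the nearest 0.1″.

Δφ = -9.3″

sin φ = 0.734879, cos φ = 0.678198, sin λ = -0.081173, cos λ = 0.996700.
North component: ΔN = −sin φ cos λ·ΔX − sin φ sin λ·ΔY + cos φ·ΔZ = −(0.734879)(0.996700)(595.7) − (0.734879)(-0.081173)(-573.0) + (0.678198)(269.2) = -287.93 m.
1° of latitude spans πR/180 = 111177 m, so Δφ = -287.93 / 111177 × 3600 = -9.323″.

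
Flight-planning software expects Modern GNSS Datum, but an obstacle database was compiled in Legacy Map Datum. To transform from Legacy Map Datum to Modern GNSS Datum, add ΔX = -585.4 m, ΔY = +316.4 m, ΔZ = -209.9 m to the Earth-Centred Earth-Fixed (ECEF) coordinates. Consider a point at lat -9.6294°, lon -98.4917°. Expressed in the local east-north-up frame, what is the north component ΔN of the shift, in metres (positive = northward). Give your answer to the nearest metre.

The local north axis is (−sin φ cos λ, −sin φ sin λ, cos φ), giving ΔN = 14.460 − 52.345 − 206.943 = -244.83 m.

ΔN = -245 m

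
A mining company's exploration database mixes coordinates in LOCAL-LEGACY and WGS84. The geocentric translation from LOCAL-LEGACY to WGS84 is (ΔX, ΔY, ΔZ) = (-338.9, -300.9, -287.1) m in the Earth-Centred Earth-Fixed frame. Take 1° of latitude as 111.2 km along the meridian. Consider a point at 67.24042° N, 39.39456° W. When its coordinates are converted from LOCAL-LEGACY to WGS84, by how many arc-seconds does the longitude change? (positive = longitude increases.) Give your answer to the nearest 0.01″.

Δλ = -37.46″

sin φ = 0.922136, cos φ = 0.386865, sin λ = -0.634657, cos λ = 0.772794.
East component: ΔE = −sin λ·ΔX + cos λ·ΔY = −(-0.634657)(-338.9) + (0.772794)(-300.9) = -447.62 m.
1° of latitude spans 111200 m; at latitude φ, 1° of longitude spans that × cos φ = 43019.4 m, so Δλ = -447.62 / 43019.4 × 3600 = -37.458″.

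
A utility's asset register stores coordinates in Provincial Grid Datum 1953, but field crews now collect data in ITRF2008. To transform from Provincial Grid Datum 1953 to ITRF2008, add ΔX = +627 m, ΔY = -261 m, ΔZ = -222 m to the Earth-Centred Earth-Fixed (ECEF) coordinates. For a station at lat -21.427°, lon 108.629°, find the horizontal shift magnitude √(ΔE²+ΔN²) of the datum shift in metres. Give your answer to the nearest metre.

631 m

The local east axis at (φ, λ) is (−sin λ, cos λ, 0), so ΔE = −sin(108.629°)·627 + cos(108.629°)·(-261) = -510.78 m.
The local north axis is (−sin φ cos λ, −sin φ sin λ, cos φ), giving ΔN = -73.168 − 90.352 − 206.656 = -370.18 m.
Horizontal magnitude = √(ΔE² + ΔN²) = √((-510.78)² + (-370.18)²) = 630.81 m.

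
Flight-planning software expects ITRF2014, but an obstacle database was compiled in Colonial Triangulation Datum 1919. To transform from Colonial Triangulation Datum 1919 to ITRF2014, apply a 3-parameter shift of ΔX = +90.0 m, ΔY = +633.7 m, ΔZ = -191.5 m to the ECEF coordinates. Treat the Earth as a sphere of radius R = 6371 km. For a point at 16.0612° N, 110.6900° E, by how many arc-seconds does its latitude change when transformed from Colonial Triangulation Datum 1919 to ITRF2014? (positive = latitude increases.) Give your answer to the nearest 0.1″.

Δφ = -11.0″

sin φ = 0.276664, cos φ = 0.960967, sin λ = 0.935506, cos λ = -0.353312.
North component: ΔN = −sin φ cos λ·ΔX − sin φ sin λ·ΔY + cos φ·ΔZ = −(0.276664)(-0.353312)(90.0) − (0.276664)(0.935506)(633.7) + (0.960967)(-191.5) = -339.24 m.
1° of latitude spans πR/180 = 111195 m, so Δφ = -339.24 / 111195 × 3600 = -10.983″.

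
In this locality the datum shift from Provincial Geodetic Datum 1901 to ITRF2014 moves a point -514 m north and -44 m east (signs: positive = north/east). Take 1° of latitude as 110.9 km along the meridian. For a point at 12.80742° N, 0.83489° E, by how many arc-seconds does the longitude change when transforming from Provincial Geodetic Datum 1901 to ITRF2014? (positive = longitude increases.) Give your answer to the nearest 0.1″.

Δλ = -1.5″

At latitude 12.80742°, cos φ = 0.975121.
1° of longitude at this latitude = 110.9 × cos φ = 108.14 km, so Δλ = -44.0 / 108140.9 = -0.0004069° = -1.465″.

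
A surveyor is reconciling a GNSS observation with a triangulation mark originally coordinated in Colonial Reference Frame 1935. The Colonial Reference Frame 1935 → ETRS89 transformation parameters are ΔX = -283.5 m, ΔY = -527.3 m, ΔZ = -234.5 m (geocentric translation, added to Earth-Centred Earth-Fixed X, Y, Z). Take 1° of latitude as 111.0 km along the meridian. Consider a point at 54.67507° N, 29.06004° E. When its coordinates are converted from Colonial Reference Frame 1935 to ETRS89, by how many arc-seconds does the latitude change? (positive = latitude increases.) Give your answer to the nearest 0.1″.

Δφ = 8.9″

sin φ = 0.815886, cos φ = 0.578213, sin λ = 0.485726, cos λ = 0.874111.
North component: ΔN = −sin φ cos λ·ΔX − sin φ sin λ·ΔY + cos φ·ΔZ = −(0.815886)(0.874111)(-283.5) − (0.815886)(0.485726)(-527.3) + (0.578213)(-234.5) = 275.56 m.
1° of latitude spans 111000 m, so Δφ = 275.56 / 111000 × 3600 = 8.937″.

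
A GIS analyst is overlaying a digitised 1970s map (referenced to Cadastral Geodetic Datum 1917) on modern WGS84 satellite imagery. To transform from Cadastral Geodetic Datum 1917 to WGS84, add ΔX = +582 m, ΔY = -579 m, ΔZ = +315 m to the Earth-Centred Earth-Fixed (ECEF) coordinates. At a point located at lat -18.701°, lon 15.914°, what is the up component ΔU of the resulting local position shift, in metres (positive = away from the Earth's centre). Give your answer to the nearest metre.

At φ = -18.701°, λ = 15.914°: sin φ = -0.320630, cos φ = 0.947205, sin λ = 0.274194, cos λ = 0.961674.
ΔU = cos φ cos λ·ΔX + cos φ sin λ·ΔY + sin φ·ΔZ = (0.947205)(0.961674)(582) + (0.947205)(0.274194)(-579) + (-0.320630)(315) = 278.77 m.

ΔU = 279 m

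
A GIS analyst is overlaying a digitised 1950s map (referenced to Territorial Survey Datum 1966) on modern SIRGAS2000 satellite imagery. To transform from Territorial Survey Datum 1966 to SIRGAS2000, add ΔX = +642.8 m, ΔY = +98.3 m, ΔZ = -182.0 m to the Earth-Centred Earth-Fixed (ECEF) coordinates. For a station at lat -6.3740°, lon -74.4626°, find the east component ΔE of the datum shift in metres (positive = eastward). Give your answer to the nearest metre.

ΔE = 646 m

At φ = -6.3740°, λ = -74.4626°: sin φ = -0.111018, cos φ = 0.993818, sin λ = -0.963456, cos λ = 0.267867.
ΔE = −sin λ·ΔX + cos λ·ΔY = −(-0.963456)·(642.8) + (0.267867)·(98.3) = 645.64 m.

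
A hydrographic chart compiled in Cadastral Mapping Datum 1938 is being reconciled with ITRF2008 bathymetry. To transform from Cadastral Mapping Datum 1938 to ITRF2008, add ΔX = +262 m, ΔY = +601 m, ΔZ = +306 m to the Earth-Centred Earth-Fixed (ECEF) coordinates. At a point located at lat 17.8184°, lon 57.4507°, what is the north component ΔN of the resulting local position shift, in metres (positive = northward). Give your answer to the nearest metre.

The local north axis is (−sin φ cos λ, −sin φ sin λ, cos φ), giving ΔN = -43.135 − 155.020 + 291.322 = 93.17 m.

ΔN = 93 m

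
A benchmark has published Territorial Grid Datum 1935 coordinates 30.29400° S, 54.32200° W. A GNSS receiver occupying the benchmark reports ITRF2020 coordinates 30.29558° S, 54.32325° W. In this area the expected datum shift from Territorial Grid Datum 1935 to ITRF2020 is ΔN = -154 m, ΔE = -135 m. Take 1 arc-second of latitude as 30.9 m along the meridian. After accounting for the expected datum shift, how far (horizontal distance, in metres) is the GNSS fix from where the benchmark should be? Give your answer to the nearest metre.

26 m

Observed coordinate differences: Δφ = -0.00158°, Δλ = -0.00125°.
Converting to metres (1° lat = 111240 m, cos φ = 0.863448): observed ΔN = -175.8 m, observed ΔE = -120.1 m.
Subtracting the expected shift leaves a residual of -175.8 − (-154) = -21.8 m north and -120.1 − (-135) = 14.9 m east.
Residual distance = √((-21.8)² + 14.9²) = 26.4 m.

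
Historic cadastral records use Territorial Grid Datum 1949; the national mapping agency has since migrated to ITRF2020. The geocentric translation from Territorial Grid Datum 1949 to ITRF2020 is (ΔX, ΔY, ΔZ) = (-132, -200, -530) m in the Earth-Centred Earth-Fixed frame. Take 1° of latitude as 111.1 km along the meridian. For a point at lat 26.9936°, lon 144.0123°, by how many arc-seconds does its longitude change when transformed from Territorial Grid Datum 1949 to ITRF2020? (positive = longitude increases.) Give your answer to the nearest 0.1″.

Δλ = 8.7″

sin φ = 0.453891, cos φ = 0.891057, sin λ = 0.587612, cos λ = -0.809143.
East component: ΔE = −sin λ·ΔX + cos λ·ΔY = −(0.587612)(-132) + (-0.809143)(-200) = 239.39 m.
1° of latitude spans 111100 m; at latitude φ, 1° of longitude spans that × cos φ = 98996.5 m, so Δλ = 239.39 / 98996.5 × 3600 = 8.706″.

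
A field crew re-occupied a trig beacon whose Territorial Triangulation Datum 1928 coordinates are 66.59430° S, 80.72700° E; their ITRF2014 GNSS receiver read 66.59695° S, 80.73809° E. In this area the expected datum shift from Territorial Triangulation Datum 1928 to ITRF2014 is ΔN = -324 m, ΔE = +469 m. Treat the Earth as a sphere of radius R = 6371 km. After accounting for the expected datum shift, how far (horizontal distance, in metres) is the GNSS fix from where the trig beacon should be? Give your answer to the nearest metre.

Observed coordinate differences: Δφ = -0.00265°, Δλ = +0.01109°.
Converting to metres (1° lat = 111195 m, cos φ = 0.397239): observed ΔN = -294.7 m, observed ΔE = 489.9 m.
Subtracting the expected shift leaves a residual of -294.7 − (-324) = 29.3 m north and 489.9 − (469) = 20.9 m east.
Residual distance = √(29.3² + 20.9²) = 36.0 m.

36 m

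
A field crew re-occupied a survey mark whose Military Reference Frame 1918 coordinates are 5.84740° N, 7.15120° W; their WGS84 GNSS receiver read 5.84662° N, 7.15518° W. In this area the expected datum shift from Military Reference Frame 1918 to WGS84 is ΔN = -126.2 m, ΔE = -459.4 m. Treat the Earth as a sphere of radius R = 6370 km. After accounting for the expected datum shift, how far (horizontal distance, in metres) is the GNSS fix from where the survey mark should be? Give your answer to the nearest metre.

Observed coordinate differences: Δφ = -0.00078°, Δλ = -0.00398°.
Converting to metres (1° lat = 111177 m, cos φ = 0.994797): observed ΔN = -86.7 m, observed ΔE = -440.2 m.
Subtracting the expected shift leaves a residual of -86.7 − (-126.2) = 39.5 m north and -440.2 − (-459.4) = 19.2 m east.
Residual distance = √(39.5² + 19.2²) = 43.9 m.

44 m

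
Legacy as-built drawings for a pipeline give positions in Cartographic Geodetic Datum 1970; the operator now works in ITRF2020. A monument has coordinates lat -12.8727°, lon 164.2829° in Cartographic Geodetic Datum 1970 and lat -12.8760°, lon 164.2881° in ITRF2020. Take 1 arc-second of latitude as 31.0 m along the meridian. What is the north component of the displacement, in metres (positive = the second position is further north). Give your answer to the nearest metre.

Δφ = -12.8760° − -12.8727° = -0.0033°; Δλ = 164.2881° − 164.2829° = +0.0052°.
1° of latitude = 3600 × 31.00 = 111600 m.
ΔN = Δφ × 111600 = -368.3 m; ΔE = Δλ × 111600 × cos(-12.8727°) = +0.0052 × 111600 × 0.974867 = 565.7 m.

ΔN = -368 m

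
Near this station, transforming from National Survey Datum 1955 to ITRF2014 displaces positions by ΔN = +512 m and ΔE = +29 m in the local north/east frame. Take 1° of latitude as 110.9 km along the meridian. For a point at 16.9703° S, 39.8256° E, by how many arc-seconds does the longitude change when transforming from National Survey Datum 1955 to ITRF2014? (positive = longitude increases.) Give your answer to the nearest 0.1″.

At latitude -16.9703°, cos φ = 0.956456.
1° of longitude at this latitude = 110.9 × cos φ = 106.07 km, so Δλ = 29.0 / 106071.0 = 0.0002734° = 0.984″.

Δλ = 1.0″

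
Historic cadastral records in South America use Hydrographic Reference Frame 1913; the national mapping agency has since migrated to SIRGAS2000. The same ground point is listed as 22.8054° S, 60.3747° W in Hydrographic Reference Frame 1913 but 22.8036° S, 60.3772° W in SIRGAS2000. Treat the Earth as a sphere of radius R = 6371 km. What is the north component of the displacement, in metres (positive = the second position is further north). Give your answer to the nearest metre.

Δφ = -22.8036° − -22.8054° = +0.0018°; Δλ = -60.3772° − -60.3747° = -0.0025°.
1° along a meridian = πR/180 = 111195 m.
ΔN = Δφ × 111195 = 200.2 m; ΔE = Δλ × 111195 × cos(-22.8054°) = -0.0025 × 111195 × 0.921827 = -256.3 m.

ΔN = 200 m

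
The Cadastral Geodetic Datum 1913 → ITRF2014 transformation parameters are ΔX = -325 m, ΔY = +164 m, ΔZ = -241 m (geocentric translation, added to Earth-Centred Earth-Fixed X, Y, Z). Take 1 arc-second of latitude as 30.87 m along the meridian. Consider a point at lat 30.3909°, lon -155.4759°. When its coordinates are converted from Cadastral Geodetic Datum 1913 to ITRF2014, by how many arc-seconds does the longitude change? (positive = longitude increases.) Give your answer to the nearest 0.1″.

Δλ = -10.7″

sin φ = 0.505897, cos φ = 0.862594, sin λ = -0.415076, cos λ = -0.909787.
East component: ΔE = −sin λ·ΔX + cos λ·ΔY = −(-0.415076)(-325) + (-0.909787)(164) = -284.10 m.
1° of latitude spans 3600 × 30.87 = 111132 m; at latitude φ, 1° of longitude spans that × cos φ = 95861.8 m, so Δλ = -284.10 / 95861.8 × 3600 = -10.669″.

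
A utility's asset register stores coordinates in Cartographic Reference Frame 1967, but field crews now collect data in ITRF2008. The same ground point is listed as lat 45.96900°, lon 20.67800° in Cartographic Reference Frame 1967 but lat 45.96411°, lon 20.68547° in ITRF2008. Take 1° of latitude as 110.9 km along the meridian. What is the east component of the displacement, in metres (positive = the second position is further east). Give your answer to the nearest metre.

Δφ = 45.96411° − 45.96900° = -0.00489°; Δλ = 20.68547° − 20.67800° = +0.00747°.
ΔN = Δφ × 110900 = -542.3 m; ΔE = Δλ × 110900 × cos(45.96900°) = +0.00747 × 110900 × 0.695047 = 575.8 m.

ΔE = 576 m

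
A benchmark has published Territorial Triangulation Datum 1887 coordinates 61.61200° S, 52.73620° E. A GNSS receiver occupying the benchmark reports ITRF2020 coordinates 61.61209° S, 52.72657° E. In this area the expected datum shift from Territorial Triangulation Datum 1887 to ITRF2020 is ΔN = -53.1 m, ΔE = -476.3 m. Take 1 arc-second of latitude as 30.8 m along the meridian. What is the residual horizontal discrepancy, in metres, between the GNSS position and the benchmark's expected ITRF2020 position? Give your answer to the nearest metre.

53 m

Observed coordinate differences: Δφ = -0.00009°, Δλ = -0.00963°.
Converting to metres (1° lat = 110880 m, cos φ = 0.475440): observed ΔN = -10.0 m, observed ΔE = -507.7 m.
Subtracting the expected shift leaves a residual of -10.0 − (-53.1) = 43.1 m north and -507.7 − (-476.3) = -31.4 m east.
Residual distance = √(43.1² + (-31.4)²) = 53.3 m.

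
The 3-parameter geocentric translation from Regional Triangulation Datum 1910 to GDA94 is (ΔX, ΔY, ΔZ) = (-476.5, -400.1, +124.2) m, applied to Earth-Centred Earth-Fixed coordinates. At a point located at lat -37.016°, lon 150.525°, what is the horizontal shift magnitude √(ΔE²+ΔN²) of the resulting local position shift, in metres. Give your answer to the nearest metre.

627 m

At φ = -37.016°, λ = 150.525°: sin φ = -0.602038, cos φ = 0.798467, sin λ = 0.492044, cos λ = -0.870570.
ΔE = −sin λ·ΔX + cos λ·ΔY = −(0.492044)·(-476.5) + (-0.870570)·(-400.1) = 582.77 m.
ΔN = −sin φ cos λ·ΔX − sin φ sin λ·ΔY + cos φ·ΔZ = −(-0.602038)(-0.870570)(-476.5) − (-0.602038)(0.492044)(-400.1) + (0.798467)(124.2) = 230.39 m.
Horizontal magnitude = √(ΔE² + ΔN²) = √(582.77² + 230.39²) = 626.66 m.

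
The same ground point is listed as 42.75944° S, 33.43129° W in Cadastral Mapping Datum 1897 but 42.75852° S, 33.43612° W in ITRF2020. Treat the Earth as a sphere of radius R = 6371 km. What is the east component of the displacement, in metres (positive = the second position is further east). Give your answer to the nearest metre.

ΔE = -394 m

Δφ = -42.75852° − -42.75944° = +0.00092°; Δλ = -33.43612° − -33.43129° = -0.00483°.
1° along a meridian = πR/180 = 111195 m.
ΔN = Δφ × 111195 = 102.3 m; ΔE = Δλ × 111195 × cos(-42.75944°) = -0.00483 × 111195 × 0.734211 = -394.3 m.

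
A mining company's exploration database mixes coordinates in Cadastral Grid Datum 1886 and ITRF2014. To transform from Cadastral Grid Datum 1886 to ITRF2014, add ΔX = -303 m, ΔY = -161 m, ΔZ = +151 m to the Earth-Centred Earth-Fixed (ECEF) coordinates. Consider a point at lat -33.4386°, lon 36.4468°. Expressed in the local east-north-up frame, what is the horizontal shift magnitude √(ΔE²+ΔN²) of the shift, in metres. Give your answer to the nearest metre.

79 m

The local east axis at (φ, λ) is (−sin λ, cos λ, 0), so ΔE = −sin(36.4468°)·(-303) + cos(36.4468°)·(-161) = 50.50 m.
The local north axis is (−sin φ cos λ, −sin φ sin λ, cos φ), giving ΔN = -134.309 − 52.705 + 126.006 = -61.01 m.
Horizontal magnitude = √(ΔE² + ΔN²) = √(50.50² + (-61.01)²) = 79.19 m.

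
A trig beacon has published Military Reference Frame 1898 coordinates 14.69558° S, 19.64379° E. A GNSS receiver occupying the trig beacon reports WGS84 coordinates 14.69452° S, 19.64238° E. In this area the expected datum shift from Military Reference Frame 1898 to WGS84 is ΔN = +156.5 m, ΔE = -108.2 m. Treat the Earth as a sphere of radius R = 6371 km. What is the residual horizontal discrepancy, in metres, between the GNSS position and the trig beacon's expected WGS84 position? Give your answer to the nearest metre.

58 m

Observed coordinate differences: Δφ = +0.00106°, Δλ = -0.00141°.
Converting to metres (1° lat = 111195 m, cos φ = 0.967287): observed ΔN = 117.9 m, observed ΔE = -151.7 m.
Subtracting the expected shift leaves a residual of 117.9 − (156.5) = -38.6 m north and -151.7 − (-108.2) = -43.5 m east.
Residual distance = √((-38.6)² + (-43.5)²) = 58.1 m.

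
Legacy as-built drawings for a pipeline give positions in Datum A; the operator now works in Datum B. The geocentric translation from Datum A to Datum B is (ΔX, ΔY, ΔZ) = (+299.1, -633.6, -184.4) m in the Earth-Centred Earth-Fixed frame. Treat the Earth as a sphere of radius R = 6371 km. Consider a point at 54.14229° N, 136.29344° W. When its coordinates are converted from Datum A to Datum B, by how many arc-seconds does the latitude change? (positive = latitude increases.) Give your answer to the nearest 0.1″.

Δφ = -9.3″

sin φ = 0.810474, cos φ = 0.585774, sin λ = -0.690965, cos λ = -0.722888.
North component: ΔN = −sin φ cos λ·ΔX − sin φ sin λ·ΔY + cos φ·ΔZ = −(0.810474)(-0.722888)(299.1) − (0.810474)(-0.690965)(-633.6) + (0.585774)(-184.4) = -287.60 m.
1° of latitude spans πR/180 = 111195 m, so Δφ = -287.60 / 111195 × 3600 = -9.311″.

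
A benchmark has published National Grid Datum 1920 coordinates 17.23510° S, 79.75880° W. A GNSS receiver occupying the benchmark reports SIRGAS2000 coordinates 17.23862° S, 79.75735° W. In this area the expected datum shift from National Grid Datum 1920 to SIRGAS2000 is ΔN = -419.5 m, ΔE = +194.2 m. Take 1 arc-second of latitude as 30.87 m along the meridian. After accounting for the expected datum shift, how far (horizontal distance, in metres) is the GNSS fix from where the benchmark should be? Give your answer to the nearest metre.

Observed coordinate differences: Δφ = -0.00352°, Δλ = +0.00145°.
Converting to metres (1° lat = 111132 m, cos φ = 0.955097): observed ΔN = -391.2 m, observed ΔE = 153.9 m.
Subtracting the expected shift leaves a residual of -391.2 − (-419.5) = 28.3 m north and 153.9 − (194.2) = -40.3 m east.
Residual distance = √(28.3² + (-40.3)²) = 49.2 m.

49 m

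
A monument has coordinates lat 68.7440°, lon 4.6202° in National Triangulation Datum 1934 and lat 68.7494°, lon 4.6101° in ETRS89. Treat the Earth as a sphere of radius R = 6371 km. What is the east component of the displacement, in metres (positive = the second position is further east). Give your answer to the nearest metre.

ΔE = -407 m

Δφ = 68.7494° − 68.7440° = +0.0054°; Δλ = 4.6101° − 4.6202° = -0.0101°.
1° along a meridian = πR/180 = 111195 m.
ΔN = Δφ × 111195 = 600.5 m; ΔE = Δλ × 111195 × cos(68.7440°) = -0.0101 × 111195 × 0.362536 = -407.2 m.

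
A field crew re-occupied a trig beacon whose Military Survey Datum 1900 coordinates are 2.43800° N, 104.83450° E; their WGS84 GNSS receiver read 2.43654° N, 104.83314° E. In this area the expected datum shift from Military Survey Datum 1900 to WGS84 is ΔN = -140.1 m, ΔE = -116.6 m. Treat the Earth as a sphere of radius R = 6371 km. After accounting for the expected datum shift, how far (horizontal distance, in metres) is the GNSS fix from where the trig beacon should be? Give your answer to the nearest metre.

41 m

Observed coordinate differences: Δφ = -0.00146°, Δλ = -0.00136°.
Converting to metres (1° lat = 111195 m, cos φ = 0.999095): observed ΔN = -162.3 m, observed ΔE = -151.1 m.
Subtracting the expected shift leaves a residual of -162.3 − (-140.1) = -22.2 m north and -151.1 − (-116.6) = -34.5 m east.
Residual distance = √((-22.2)² + (-34.5)²) = 41.0 m.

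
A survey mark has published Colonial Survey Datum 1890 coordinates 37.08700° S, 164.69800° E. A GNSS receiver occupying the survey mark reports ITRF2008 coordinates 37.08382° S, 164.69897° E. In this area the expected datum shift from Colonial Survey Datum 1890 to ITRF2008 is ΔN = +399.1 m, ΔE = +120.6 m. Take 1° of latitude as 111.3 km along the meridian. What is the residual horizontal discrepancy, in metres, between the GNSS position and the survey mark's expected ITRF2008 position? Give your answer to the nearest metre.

Observed coordinate differences: Δφ = +0.00318°, Δλ = +0.00097°.
Converting to metres (1° lat = 111300 m, cos φ = 0.797721): observed ΔN = 353.9 m, observed ΔE = 86.1 m.
Subtracting the expected shift leaves a residual of 353.9 − (399.1) = -45.2 m north and 86.1 − (120.6) = -34.5 m east.
Residual distance = √((-45.2)² + (-34.5)²) = 56.8 m.

57 m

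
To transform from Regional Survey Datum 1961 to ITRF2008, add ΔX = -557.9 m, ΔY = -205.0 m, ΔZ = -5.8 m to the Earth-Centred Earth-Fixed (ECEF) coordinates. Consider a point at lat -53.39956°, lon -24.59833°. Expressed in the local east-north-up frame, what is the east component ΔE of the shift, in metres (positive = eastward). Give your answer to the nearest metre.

The local east axis at (φ, λ) is (−sin λ, cos λ, 0), so ΔE = −sin(-24.59833°)·(-557.9) + cos(-24.59833°)·(-205.0) = -418.62 m.

ΔE = -419 m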